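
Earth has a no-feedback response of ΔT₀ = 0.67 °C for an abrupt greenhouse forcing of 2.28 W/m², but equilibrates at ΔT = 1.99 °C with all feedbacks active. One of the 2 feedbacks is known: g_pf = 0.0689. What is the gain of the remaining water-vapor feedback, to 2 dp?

0.59

Amplification A = ΔT/ΔT₀ = 1.99/0.67 = 2.97.
Total gain g = 1 − 1/A = 1 − 1/2.97 = 0.6633.
The known gain is 0.0689.
g_wv = 0.6633 − 0.0689 = 0.59.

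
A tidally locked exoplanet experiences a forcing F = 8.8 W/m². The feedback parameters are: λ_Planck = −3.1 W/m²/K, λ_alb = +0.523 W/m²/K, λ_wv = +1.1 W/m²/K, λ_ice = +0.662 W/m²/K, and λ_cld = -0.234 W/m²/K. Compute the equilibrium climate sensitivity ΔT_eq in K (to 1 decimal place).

8.4 K

Net feedback parameter λ = (−3.1) + (+0.523) + (+1.1) + (+0.662) + (-0.234) = -1.049 W/m²/K.
ΔT = −F/λ = −8.8/(-1.049) = 8.4 K.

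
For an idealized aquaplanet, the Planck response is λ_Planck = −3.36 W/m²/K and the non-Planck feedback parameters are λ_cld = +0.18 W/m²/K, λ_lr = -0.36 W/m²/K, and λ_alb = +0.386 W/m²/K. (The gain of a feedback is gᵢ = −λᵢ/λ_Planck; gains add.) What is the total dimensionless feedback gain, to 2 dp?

0.06

Convert to gains: g_cld = 0.18/3.36 = 0.05357; g_lr = -0.36/3.36 = -0.1071; g_alb = 0.386/3.36 = 0.1149.
Total gain g = 0.06137.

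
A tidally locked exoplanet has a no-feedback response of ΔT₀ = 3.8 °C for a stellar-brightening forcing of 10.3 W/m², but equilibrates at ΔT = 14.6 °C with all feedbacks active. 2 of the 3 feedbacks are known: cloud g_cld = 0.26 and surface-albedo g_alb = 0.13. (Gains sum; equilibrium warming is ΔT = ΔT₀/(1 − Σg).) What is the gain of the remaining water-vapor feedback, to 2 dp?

0.35

Amplification A = ΔT/ΔT₀ = 14.6/3.8 = 3.842.
Total gain g = 1 − 1/A = 1 − 1/3.842 = 0.7397.
Known gains sum to 0.26 + 0.13 = 0.39.
g_wv = 0.7397 − 0.39 = 0.35.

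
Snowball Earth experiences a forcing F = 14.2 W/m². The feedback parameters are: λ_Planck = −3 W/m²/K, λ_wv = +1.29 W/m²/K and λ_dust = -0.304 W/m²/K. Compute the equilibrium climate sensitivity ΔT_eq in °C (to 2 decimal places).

Net feedback parameter λ = (−3) + (+1.29) + (-0.304) = -2.014 W/m²/K.
ΔT = −F/λ = −14.2/(-2.014) = 7.05 °C.

7.05 °C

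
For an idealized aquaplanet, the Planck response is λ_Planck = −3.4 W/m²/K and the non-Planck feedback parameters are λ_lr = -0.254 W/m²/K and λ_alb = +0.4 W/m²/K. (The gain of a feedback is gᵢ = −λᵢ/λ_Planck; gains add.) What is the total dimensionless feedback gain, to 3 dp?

Convert to gains: g_lr = -0.254/3.4 = -0.07471; g_alb = 0.4/3.4 = 0.1176.
Total gain g = 0.04289.

0.043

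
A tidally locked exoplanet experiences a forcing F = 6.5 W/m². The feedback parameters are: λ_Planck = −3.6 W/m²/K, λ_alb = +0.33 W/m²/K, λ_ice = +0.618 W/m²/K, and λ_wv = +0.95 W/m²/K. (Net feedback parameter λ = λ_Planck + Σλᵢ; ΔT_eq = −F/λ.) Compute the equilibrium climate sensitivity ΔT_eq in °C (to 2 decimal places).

Net feedback parameter λ = (−3.6) + (+0.33) + (+0.618) + (+0.95) = -1.702 W/m²/K.
ΔT = −F/λ = −6.5/(-1.702) = 3.82 °C.

3.82 °C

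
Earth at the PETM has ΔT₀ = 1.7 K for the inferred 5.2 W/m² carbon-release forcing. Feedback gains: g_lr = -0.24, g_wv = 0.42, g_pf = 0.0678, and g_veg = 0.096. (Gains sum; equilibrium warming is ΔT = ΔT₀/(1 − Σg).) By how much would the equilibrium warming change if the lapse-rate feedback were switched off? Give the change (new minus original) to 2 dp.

1.49 K

Original: g = 0.3438, ΔT = 1.7/(1−0.3438) = 2.5907 K.
Without lapse-rate: g' = 0.5838, ΔT' = 1.7/(1−0.5838) = 4.0846 K.
Change = 4.0846 − 2.5907 = 1.49 K.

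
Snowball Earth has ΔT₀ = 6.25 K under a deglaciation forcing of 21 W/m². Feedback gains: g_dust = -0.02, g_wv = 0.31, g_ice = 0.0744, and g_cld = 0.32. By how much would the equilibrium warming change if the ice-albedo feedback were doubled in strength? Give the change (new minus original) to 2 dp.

Original: g = 0.6844, ΔT = 6.25/(1−0.6844) = 19.8035 K.
With doubled ice-albedo: g' = 0.7588, ΔT' = 6.25/(1−0.7588) = 25.9121 K.
Change = 25.9121 − 19.8035 = 6.11 K.

6.11 K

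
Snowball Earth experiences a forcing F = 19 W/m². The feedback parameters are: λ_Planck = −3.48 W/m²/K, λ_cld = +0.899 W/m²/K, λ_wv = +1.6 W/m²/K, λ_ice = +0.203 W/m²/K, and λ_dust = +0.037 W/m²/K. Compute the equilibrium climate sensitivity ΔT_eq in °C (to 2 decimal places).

Net feedback parameter λ = (−3.48) + (+0.899) + (+1.6) + (+0.203) + (+0.037) = -0.741 W/m²/K.
ΔT = −F/λ = −19/(-0.741) = 25.64 °C.

25.64 °C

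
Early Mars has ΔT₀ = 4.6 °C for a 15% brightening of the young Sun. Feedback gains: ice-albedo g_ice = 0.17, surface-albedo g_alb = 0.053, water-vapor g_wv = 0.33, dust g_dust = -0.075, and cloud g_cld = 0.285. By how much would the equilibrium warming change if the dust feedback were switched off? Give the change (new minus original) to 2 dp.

Original: g = 0.763, ΔT = 4.6/(1−0.763) = 19.4093 °C.
Without dust: g' = 0.838, ΔT' = 4.6/(1−0.838) = 28.3951 °C.
Change = 28.3951 − 19.4093 = 8.99 °C.

8.99 °C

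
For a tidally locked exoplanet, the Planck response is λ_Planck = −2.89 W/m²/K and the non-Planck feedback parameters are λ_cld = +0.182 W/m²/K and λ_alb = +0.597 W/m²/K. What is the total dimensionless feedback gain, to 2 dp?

0.27

Convert to gains: g_cld = 0.182/2.89 = 0.06298; g_alb = 0.597/2.89 = 0.2066.
Total gain g = 0.26958.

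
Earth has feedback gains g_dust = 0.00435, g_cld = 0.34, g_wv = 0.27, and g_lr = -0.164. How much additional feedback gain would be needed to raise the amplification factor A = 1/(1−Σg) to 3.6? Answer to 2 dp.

Current total gain = 0.45035.
Target gain for A = 3.6: g* = 1 − 1/3.6 = 0.7222.
Additional gain needed = 0.7222 − 0.45035 = 0.27.

0.27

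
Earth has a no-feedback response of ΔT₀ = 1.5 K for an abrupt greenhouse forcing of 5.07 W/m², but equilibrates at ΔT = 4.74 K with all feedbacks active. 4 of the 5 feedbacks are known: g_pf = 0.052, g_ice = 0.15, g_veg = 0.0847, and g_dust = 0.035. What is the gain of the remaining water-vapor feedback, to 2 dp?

0.36

Amplification A = ΔT/ΔT₀ = 4.74/1.5 = 3.16.
Total gain g = 1 − 1/A = 1 − 1/3.16 = 0.6835.
Known gains sum to 0.052 + 0.15 + 0.0847 + 0.035 = 0.3217.
g_wv = 0.6835 − 0.3217 = 0.36.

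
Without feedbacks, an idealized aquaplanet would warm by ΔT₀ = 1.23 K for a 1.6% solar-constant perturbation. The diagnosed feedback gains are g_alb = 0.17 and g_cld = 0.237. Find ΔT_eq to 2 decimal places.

2.07 K

Total gain g = 0.17 + 0.237 = 0.407.
Amplification A = 1/(1 − 0.407) = 1.686.
ΔT = 1.23 × 1.686 = 2.07 K.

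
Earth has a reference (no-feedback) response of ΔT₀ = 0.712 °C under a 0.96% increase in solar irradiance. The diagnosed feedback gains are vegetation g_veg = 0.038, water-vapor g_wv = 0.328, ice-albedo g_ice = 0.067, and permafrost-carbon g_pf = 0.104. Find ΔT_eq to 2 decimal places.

1.54 °C

Total gain g = 0.038 + 0.328 + 0.067 + 0.104 = 0.537.
Amplification A = 1/(1 − 0.537) = 2.16.
ΔT = 0.712 × 2.16 = 1.54 °C.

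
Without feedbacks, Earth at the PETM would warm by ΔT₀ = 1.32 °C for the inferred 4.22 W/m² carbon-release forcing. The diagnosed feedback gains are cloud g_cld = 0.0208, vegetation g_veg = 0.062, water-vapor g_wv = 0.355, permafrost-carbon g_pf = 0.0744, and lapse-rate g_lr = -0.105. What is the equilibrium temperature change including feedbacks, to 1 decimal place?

2.2 °C

Total gain g = 0.0208 + 0.062 + 0.355 + 0.0744 − 0.105 = 0.4072.
Amplification A = 1/(1 − 0.4072) = 1.687.
ΔT = 1.32 × 1.687 = 2.2 °C.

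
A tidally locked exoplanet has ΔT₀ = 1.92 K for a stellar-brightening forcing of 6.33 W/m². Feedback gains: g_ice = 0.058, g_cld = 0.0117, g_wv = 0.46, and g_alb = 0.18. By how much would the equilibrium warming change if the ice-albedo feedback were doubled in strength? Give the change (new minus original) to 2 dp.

Original: g = 0.7097, ΔT = 1.92/(1−0.7097) = 6.6138 K.
With doubled ice-albedo: g' = 0.7677, ΔT' = 1.92/(1−0.7677) = 8.2652 K.
Change = 8.2652 − 6.6138 = 1.65 K.

1.65 K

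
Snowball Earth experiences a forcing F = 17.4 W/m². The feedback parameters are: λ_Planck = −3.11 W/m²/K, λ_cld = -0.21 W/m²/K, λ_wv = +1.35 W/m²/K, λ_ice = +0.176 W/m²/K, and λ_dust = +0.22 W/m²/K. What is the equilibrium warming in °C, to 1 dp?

11.1 °C

Net feedback parameter λ = (−3.11) + (-0.21) + (+1.35) + (+0.176) + (+0.22) = -1.574 W/m²/K.
ΔT = −F/λ = −17.4/(-1.574) = 11.1 °C.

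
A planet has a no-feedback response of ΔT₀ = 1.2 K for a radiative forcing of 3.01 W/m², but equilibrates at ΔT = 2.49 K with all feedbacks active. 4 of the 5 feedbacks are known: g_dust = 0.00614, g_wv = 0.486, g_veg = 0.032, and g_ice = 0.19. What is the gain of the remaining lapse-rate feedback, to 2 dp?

-0.20

Amplification A = ΔT/ΔT₀ = 2.49/1.2 = 2.075.
Total gain g = 1 − 1/A = 1 − 1/2.075 = 0.5181.
Known gains sum to 0.00614 + 0.486 + 0.032 + 0.19 = 0.71414.
g_lr = 0.5181 − 0.71414 = -0.20.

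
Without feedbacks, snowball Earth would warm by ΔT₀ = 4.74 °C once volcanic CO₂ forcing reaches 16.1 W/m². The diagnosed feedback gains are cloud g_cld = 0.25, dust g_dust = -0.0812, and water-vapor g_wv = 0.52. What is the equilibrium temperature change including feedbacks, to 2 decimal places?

Total gain g = 0.25 − 0.0812 + 0.52 = 0.6888.
Amplification A = 1/(1 − 0.6888) = 3.213.
ΔT = 4.74 × 3.213 = 15.23 °C.

15.23 °C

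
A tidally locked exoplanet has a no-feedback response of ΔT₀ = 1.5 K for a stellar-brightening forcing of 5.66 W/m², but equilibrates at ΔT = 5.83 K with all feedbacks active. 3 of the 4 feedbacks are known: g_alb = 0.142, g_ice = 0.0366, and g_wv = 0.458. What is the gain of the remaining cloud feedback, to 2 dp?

0.11

Amplification A = ΔT/ΔT₀ = 5.83/1.5 = 3.887.
Total gain g = 1 − 1/A = 1 − 1/3.887 = 0.7427.
Known gains sum to 0.142 + 0.0366 + 0.458 = 0.6366.
g_cld = 0.7427 − 0.6366 = 0.11.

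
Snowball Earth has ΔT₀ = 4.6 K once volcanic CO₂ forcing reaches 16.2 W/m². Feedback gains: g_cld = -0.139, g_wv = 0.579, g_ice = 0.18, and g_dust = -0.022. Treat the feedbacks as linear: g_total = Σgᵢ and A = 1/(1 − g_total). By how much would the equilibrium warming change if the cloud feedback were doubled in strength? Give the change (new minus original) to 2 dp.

Original: g = 0.598, ΔT = 4.6/(1−0.598) = 11.4428 K.
With doubled cloud: g' = 0.459, ΔT' = 4.6/(1−0.459) = 8.5028 K.
Change = 8.5028 − 11.4428 = -2.94 K.

-2.94 K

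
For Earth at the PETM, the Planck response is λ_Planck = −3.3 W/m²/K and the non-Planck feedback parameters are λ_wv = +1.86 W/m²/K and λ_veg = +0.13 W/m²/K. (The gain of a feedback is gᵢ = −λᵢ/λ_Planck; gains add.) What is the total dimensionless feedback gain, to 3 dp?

0.603

Convert to gains: g_wv = 1.86/3.3 = 0.5636; g_veg = 0.13/3.3 = 0.03939.
Total gain g = 0.60299.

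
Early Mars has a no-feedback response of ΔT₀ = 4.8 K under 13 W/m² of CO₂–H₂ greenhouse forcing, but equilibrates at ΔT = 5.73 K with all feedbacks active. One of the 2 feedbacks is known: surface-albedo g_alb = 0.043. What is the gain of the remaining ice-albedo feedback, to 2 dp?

0.12

Amplification A = ΔT/ΔT₀ = 5.73/4.8 = 1.194.
Total gain g = 1 − 1/A = 1 − 1/1.194 = 0.1625.
The known gain is 0.043.
g_ice = 0.1625 − 0.043 = 0.12.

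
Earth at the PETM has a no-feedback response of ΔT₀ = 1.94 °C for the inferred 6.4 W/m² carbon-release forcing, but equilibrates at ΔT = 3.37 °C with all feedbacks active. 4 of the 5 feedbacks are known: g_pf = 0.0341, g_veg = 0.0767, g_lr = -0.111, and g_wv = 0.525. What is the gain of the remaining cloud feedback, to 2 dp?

Amplification A = ΔT/ΔT₀ = 3.37/1.94 = 1.737.
Total gain g = 1 − 1/A = 1 − 1/1.737 = 0.4243.
Known gains sum to 0.0341 + 0.0767 − 0.111 + 0.525 = 0.5248.
g_cld = 0.4243 − 0.5248 = -0.10.

-0.10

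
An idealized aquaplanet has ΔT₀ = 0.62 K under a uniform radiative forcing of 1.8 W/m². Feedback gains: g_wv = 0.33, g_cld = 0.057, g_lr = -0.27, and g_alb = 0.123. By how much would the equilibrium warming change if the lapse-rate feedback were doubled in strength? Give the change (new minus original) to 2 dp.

Original: g = 0.24, ΔT = 0.62/(1−0.24) = 0.8158 K.
With doubled lapse-rate: g' = -0.03, ΔT' = 0.62/(1+0.03) = 0.6019 K.
Change = 0.6019 − 0.8158 = -0.21 K.

-0.21 K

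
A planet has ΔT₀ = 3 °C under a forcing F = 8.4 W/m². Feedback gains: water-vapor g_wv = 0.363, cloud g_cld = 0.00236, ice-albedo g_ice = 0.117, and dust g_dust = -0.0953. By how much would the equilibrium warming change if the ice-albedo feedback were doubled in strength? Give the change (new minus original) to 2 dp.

Original: g = 0.38706, ΔT = 3/(1−0.38706) = 4.8944 °C.
With doubled ice-albedo: g' = 0.50406, ΔT' = 3/(1−0.50406) = 6.0491 °C.
Change = 6.0491 − 4.8944 = 1.15 °C.

1.15 °C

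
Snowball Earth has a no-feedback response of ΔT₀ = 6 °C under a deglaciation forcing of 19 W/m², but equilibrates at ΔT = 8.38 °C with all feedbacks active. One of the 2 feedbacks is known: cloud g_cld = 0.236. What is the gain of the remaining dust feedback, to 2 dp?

Amplification A = ΔT/ΔT₀ = 8.38/6 = 1.397.
Total gain g = 1 − 1/A = 1 − 1/1.397 = 0.2842.
The known gain is 0.236.
g_dust = 0.2842 − 0.236 = 0.05.

0.05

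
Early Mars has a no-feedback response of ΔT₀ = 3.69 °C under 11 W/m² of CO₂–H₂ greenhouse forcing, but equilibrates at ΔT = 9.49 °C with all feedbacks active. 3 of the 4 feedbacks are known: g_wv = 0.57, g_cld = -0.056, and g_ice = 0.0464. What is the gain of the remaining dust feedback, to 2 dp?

Amplification A = ΔT/ΔT₀ = 9.49/3.69 = 2.572.
Total gain g = 1 − 1/A = 1 − 1/2.572 = 0.6112.
Known gains sum to 0.57 − 0.056 + 0.0464 = 0.5604.
g_dust = 0.6112 − 0.5604 = 0.05.

0.05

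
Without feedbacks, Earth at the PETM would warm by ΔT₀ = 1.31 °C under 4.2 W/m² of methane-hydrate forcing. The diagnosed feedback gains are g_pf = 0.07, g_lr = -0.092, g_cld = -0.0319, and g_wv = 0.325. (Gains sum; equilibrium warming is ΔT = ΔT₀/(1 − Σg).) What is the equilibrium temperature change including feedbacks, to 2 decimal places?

Total gain g = 0.07 − 0.092 − 0.0319 + 0.325 = 0.2711.
Amplification A = 1/(1 − 0.2711) = 1.372.
ΔT = 1.31 × 1.372 = 1.80 °C.

1.80 °C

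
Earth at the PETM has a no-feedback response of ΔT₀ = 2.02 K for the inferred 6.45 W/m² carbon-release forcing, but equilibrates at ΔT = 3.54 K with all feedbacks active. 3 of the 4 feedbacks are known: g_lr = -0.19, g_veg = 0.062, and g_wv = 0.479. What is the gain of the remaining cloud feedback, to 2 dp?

Amplification A = ΔT/ΔT₀ = 3.54/2.02 = 1.752.
Total gain g = 1 − 1/A = 1 − 1/1.752 = 0.4292.
Known gains sum to -0.19 + 0.062 + 0.479 = 0.351.
g_cld = 0.4292 − 0.351 = 0.08.

0.08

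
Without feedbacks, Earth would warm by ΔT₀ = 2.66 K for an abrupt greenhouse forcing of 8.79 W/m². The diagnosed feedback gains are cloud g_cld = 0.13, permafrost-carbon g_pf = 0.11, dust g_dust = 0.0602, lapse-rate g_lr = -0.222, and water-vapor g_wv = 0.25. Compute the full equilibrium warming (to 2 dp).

3.96 K

Total gain g = 0.13 + 0.11 + 0.0602 − 0.222 + 0.25 = 0.3282.
Amplification A = 1/(1 − 0.3282) = 1.489.
ΔT = 2.66 × 1.489 = 3.96 K.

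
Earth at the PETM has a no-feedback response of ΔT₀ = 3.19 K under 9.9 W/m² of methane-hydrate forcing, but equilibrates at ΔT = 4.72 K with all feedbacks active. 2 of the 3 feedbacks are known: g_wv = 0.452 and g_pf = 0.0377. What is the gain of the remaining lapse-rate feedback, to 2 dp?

-0.17

Amplification A = ΔT/ΔT₀ = 4.72/3.19 = 1.48.
Total gain g = 1 − 1/A = 1 − 1/1.48 = 0.3243.
Known gains sum to 0.452 + 0.0377 = 0.4897.
g_lr = 0.3243 − 0.4897 = -0.17.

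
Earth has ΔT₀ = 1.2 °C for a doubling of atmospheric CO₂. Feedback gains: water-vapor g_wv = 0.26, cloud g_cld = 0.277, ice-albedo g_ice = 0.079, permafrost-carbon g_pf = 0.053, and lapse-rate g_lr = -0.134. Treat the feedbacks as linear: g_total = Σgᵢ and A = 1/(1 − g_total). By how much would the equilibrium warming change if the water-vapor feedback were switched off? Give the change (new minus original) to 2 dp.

Original: g = 0.535, ΔT = 1.2/(1−0.535) = 2.5806 °C.
Without water-vapor: g' = 0.275, ΔT' = 1.2/(1−0.275) = 1.6552 °C.
Change = 1.6552 − 2.5806 = -0.93 °C.

-0.93 °C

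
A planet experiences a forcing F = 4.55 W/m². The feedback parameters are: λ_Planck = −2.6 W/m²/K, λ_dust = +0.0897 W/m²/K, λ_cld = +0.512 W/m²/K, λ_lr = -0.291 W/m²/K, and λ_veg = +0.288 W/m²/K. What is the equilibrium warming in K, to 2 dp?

Net feedback parameter λ = (−2.6) + (+0.0897) + (+0.512) + (-0.291) + (+0.288) = -2.0013 W/m²/K.
ΔT = −F/λ = −4.55/(-2.0013) = 2.27 K.

2.27 K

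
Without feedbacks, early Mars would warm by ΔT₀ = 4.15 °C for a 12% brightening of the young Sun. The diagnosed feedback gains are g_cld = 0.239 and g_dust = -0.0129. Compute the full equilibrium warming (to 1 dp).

Total gain g = 0.239 − 0.0129 = 0.2261.
Amplification A = 1/(1 − 0.2261) = 1.292.
ΔT = 4.15 × 1.292 = 5.4 °C.

5.4 °C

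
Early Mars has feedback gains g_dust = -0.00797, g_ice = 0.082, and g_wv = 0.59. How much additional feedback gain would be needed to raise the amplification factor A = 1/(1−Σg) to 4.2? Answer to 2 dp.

Current total gain = 0.66403.
Target gain for A = 4.2: g* = 1 − 1/4.2 = 0.7619.
Additional gain needed = 0.7619 − 0.66403 = 0.10.

0.10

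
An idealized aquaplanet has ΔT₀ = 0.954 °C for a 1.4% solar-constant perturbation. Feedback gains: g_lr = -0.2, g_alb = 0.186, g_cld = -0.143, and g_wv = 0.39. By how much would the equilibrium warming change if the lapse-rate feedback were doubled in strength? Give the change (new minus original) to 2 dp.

Original: g = 0.233, ΔT = 0.954/(1−0.233) = 1.2438 °C.
With doubled lapse-rate: g' = 0.033, ΔT' = 0.954/(1−0.033) = 0.9866 °C.
Change = 0.9866 − 1.2438 = -0.26 °C.

-0.26 °C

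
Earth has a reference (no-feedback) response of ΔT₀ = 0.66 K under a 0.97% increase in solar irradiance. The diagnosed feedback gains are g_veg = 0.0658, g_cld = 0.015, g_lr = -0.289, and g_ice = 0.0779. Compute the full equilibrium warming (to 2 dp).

0.58 K

Total gain g = 0.0658 + 0.015 − 0.289 + 0.0779 = -0.1303.
Amplification A = 1/(1 + 0.1303) = 0.8847.
ΔT = 0.66 × 0.8847 = 0.58 K.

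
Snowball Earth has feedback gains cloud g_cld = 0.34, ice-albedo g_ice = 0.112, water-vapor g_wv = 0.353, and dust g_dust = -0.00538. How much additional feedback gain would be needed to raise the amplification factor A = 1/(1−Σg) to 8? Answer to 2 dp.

Current total gain = 0.79962.
Target gain for A = 8: g* = 1 − 1/8 = 0.875.
Additional gain needed = 0.875 − 0.79962 = 0.08.

0.08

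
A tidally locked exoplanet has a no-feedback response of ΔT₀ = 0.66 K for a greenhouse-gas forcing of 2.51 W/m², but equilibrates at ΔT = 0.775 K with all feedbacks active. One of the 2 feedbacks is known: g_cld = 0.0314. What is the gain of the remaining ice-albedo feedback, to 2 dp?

Amplification A = ΔT/ΔT₀ = 0.775/0.66 = 1.174.
Total gain g = 1 − 1/A = 1 − 1/1.174 = 0.1482.
The known gain is 0.0314.
g_ice = 0.1482 − 0.0314 = 0.12.

0.12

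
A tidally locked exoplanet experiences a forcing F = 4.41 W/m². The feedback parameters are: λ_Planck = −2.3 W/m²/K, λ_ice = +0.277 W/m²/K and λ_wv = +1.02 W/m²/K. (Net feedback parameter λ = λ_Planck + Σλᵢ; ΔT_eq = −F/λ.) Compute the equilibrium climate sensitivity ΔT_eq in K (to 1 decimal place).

4.4 K

Net feedback parameter λ = (−2.3) + (+0.277) + (+1.02) = -1.003 W/m²/K.
ΔT = −F/λ = −4.41/(-1.003) = 4.4 K.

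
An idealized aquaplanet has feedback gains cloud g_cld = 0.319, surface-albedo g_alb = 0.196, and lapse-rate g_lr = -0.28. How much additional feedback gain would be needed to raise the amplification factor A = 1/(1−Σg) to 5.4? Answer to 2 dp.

Current total gain = 0.235.
Target gain for A = 5.4: g* = 1 − 1/5.4 = 0.8148.
Additional gain needed = 0.8148 − 0.235 = 0.58.

0.58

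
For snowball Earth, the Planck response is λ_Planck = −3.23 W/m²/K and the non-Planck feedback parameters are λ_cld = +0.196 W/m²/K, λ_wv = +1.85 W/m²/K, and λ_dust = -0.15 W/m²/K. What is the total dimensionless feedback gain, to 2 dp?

Convert to gains: g_cld = 0.196/3.23 = 0.06068; g_wv = 1.85/3.23 = 0.5728; g_dust = -0.15/3.23 = -0.04644.
Total gain g = 0.58704.

0.59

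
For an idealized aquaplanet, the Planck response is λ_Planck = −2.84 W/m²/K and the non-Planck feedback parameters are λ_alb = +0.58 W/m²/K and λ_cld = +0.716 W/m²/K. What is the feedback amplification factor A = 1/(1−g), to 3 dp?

Convert to gains: g_alb = 0.58/2.84 = 0.2042; g_cld = 0.716/2.84 = 0.2521.
Total gain g = 0.4563.
A = 1/(1 − 0.4563) = 1.839.

1.839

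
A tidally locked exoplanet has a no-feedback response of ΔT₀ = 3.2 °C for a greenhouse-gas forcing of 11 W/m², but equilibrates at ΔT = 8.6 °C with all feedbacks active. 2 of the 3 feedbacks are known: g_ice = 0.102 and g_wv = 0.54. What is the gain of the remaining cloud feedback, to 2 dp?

Amplification A = ΔT/ΔT₀ = 8.6/3.2 = 2.687.
Total gain g = 1 − 1/A = 1 − 1/2.687 = 0.6278.
Known gains sum to 0.102 + 0.54 = 0.642.
g_cld = 0.6278 − 0.642 = -0.01.

-0.01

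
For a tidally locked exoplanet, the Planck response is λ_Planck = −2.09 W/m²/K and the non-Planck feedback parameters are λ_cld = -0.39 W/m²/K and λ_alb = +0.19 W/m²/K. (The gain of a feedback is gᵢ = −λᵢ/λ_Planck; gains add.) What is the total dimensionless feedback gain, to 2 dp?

-0.10

Convert to gains: g_cld = -0.39/2.09 = -0.1866; g_alb = 0.19/2.09 = 0.09091.
Total gain g = -0.09569.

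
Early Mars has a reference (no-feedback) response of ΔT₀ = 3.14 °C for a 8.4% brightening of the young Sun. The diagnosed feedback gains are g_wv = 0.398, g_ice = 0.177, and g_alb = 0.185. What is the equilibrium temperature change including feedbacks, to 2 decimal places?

Total gain g = 0.398 + 0.177 + 0.185 = 0.76.
Amplification A = 1/(1 − 0.76) = 4.167.
ΔT = 3.14 × 4.167 = 13.08 °C.

13.08 °C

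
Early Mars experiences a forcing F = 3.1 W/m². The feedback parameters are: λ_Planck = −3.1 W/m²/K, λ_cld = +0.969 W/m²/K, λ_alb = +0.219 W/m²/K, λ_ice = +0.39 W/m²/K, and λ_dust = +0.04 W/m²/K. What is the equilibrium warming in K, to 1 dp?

2.1 K

Net feedback parameter λ = (−3.1) + (+0.969) + (+0.219) + (+0.39) + (+0.04) = -1.482 W/m²/K.
ΔT = −F/λ = −3.1/(-1.482) = 2.1 K.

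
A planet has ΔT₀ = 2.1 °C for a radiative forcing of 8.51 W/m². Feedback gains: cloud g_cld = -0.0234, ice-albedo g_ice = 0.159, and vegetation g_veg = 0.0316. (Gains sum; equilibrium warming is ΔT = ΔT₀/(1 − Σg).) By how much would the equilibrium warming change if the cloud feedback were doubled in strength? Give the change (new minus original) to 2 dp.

-0.07 °C

Original: g = 0.1672, ΔT = 2.1/(1−0.1672) = 2.5216 °C.
With doubled cloud: g' = 0.1438, ΔT' = 2.1/(1−0.1438) = 2.4527 °C.
Change = 2.4527 − 2.5216 = -0.07 °C.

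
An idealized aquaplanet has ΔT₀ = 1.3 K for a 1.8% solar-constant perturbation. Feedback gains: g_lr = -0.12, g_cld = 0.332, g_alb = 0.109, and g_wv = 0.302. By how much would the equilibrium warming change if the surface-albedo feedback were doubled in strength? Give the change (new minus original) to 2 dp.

1.40 K

Original: g = 0.623, ΔT = 1.3/(1−0.623) = 3.4483 K.
With doubled surface-albedo: g' = 0.732, ΔT' = 1.3/(1−0.732) = 4.8507 K.
Change = 4.8507 − 3.4483 = 1.40 K.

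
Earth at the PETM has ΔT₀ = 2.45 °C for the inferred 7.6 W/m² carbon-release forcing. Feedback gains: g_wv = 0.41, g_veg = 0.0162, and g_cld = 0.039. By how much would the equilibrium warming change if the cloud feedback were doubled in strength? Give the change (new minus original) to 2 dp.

Original: g = 0.4652, ΔT = 2.45/(1−0.4652) = 4.5812 °C.
With doubled cloud: g' = 0.5042, ΔT' = 2.45/(1−0.5042) = 4.9415 °C.
Change = 4.9415 − 4.5812 = 0.36 °C.

0.36 °C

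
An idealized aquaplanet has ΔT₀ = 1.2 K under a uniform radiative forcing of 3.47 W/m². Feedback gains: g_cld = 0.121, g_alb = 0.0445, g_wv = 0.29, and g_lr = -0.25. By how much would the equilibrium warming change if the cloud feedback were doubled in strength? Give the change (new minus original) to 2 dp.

Original: g = 0.2055, ΔT = 1.2/(1−0.2055) = 1.5104 K.
With doubled cloud: g' = 0.3265, ΔT' = 1.2/(1−0.3265) = 1.7817 K.
Change = 1.7817 − 1.5104 = 0.27 K.

0.27 K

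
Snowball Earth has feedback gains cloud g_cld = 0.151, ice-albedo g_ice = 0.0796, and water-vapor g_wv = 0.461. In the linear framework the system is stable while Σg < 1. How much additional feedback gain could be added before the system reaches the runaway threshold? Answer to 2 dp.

0.31

Current total gain = 0.151 + 0.0796 + 0.461 = 0.6916.
Margin to runaway = 1 − 0.6916 = 0.31.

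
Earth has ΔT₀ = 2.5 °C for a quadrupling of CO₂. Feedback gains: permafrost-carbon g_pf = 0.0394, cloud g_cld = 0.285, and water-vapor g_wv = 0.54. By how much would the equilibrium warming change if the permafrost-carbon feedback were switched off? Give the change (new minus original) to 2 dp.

-4.15 °C

Original: g = 0.8644, ΔT = 2.5/(1−0.8644) = 18.4366 °C.
Without permafrost-carbon: g' = 0.825, ΔT' = 2.5/(1−0.825) = 14.2857 °C.
Change = 14.2857 − 18.4366 = -4.15 °C.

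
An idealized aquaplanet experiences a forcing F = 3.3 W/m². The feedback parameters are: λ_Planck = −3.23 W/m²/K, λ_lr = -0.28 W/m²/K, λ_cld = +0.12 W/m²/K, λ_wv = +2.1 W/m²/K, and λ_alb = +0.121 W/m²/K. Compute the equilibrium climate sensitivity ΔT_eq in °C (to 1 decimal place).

Net feedback parameter λ = (−3.23) + (-0.28) + (+0.12) + (+2.1) + (+0.121) = -1.169 W/m²/K.
ΔT = −F/λ = −3.3/(-1.169) = 2.8 °C.

2.8 °C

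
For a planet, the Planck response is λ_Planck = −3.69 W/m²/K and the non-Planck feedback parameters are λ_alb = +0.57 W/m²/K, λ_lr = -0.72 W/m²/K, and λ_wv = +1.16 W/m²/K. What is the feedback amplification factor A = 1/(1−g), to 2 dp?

1.38

Convert to gains: g_alb = 0.57/3.69 = 0.1545; g_lr = -0.72/3.69 = -0.1951; g_wv = 1.16/3.69 = 0.3144.
Total gain g = 0.2738.
A = 1/(1 − 0.2738) = 1.38.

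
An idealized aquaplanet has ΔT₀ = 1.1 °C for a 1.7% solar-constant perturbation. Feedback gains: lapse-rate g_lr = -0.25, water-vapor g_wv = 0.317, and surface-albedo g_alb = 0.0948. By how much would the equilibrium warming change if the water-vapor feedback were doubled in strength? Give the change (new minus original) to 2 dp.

Original: g = 0.1618, ΔT = 1.1/(1−0.1618) = 1.3123 °C.
With doubled water-vapor: g' = 0.4788, ΔT' = 1.1/(1−0.4788) = 2.1105 °C.
Change = 2.1105 − 1.3123 = 0.80 °C.

0.80 °C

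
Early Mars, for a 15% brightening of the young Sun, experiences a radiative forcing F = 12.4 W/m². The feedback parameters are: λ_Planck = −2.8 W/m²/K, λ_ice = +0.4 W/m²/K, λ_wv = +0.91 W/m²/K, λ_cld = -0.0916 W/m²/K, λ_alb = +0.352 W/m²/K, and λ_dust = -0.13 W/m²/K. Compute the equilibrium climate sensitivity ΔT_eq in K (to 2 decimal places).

Net feedback parameter λ = (−2.8) + (+0.4) + (+0.91) + (-0.0916) + (+0.352) + (-0.13) = -1.3596 W/m²/K.
ΔT = −F/λ = −12.4/(-1.3596) = 9.12 K.

9.12 K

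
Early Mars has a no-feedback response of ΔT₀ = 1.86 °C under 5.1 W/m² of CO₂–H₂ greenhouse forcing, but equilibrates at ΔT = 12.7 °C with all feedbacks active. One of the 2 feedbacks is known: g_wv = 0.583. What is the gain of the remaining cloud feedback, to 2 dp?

0.27

Amplification A = ΔT/ΔT₀ = 12.7/1.86 = 6.828.
Total gain g = 1 − 1/A = 1 − 1/6.828 = 0.8535.
The known gain is 0.583.
g_cld = 0.8535 − 0.583 = 0.27.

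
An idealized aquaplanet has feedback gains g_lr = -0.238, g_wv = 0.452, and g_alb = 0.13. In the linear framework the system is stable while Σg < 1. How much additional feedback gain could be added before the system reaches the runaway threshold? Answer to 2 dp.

0.66

Current total gain = -0.238 + 0.452 + 0.13 = 0.344.
Margin to runaway = 1 − 0.344 = 0.66.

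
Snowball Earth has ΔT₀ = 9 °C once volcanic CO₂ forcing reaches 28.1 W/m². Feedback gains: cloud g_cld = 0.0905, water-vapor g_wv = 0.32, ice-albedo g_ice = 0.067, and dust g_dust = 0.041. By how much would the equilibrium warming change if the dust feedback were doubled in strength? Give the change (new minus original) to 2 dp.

Original: g = 0.5185, ΔT = 9/(1−0.5185) = 18.6916 °C.
With doubled dust: g' = 0.5595, ΔT' = 9/(1−0.5595) = 20.4313 °C.
Change = 20.4313 − 18.6916 = 1.74 °C.

1.74 °C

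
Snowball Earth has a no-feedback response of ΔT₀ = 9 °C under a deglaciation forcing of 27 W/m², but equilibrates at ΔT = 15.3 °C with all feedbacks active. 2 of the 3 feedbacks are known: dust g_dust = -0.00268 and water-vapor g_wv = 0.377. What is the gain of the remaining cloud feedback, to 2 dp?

0.04

Amplification A = ΔT/ΔT₀ = 15.3/9 = 1.7.
Total gain g = 1 − 1/A = 1 − 1/1.7 = 0.4118.
Known gains sum to -0.00268 + 0.377 = 0.37432.
g_cld = 0.4118 − 0.37432 = 0.04.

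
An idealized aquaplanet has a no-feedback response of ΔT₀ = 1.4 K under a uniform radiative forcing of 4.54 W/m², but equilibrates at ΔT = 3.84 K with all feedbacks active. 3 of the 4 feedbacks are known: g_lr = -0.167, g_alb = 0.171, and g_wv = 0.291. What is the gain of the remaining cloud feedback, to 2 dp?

Amplification A = ΔT/ΔT₀ = 3.84/1.4 = 2.743.
Total gain g = 1 − 1/A = 1 − 1/2.743 = 0.6354.
Known gains sum to -0.167 + 0.171 + 0.291 = 0.295.
g_cld = 0.6354 − 0.295 = 0.34.

0.34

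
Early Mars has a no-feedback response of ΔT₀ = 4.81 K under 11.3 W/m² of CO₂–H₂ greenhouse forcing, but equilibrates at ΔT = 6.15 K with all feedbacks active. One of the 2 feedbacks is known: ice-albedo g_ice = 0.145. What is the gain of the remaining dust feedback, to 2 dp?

Amplification A = ΔT/ΔT₀ = 6.15/4.81 = 1.279.
Total gain g = 1 − 1/A = 1 − 1/1.279 = 0.2181.
The known gain is 0.145.
g_dust = 0.2181 − 0.145 = 0.07.

0.07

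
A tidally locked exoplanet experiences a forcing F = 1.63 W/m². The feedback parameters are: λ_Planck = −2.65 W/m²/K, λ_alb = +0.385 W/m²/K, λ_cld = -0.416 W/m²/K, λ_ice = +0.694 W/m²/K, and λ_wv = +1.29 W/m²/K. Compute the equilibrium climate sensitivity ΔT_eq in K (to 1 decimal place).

Net feedback parameter λ = (−2.65) + (+0.385) + (-0.416) + (+0.694) + (+1.29) = -0.697 W/m²/K.
ΔT = −F/λ = −1.63/(-0.697) = 2.3 K.

2.3 K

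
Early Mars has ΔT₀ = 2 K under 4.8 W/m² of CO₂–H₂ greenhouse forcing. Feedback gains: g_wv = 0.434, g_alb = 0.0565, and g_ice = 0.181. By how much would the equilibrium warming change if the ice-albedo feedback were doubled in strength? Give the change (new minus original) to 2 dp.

Original: g = 0.6715, ΔT = 2/(1−0.6715) = 6.0883 K.
With doubled ice-albedo: g' = 0.8525, ΔT' = 2/(1−0.8525) = 13.5593 K.
Change = 13.5593 − 6.0883 = 7.47 K.

7.47 K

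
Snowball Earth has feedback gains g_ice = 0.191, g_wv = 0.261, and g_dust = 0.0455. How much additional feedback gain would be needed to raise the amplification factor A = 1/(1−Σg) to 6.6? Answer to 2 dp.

0.35

Current total gain = 0.4975.
Target gain for A = 6.6: g* = 1 − 1/6.6 = 0.8485.
Additional gain needed = 0.8485 − 0.4975 = 0.35.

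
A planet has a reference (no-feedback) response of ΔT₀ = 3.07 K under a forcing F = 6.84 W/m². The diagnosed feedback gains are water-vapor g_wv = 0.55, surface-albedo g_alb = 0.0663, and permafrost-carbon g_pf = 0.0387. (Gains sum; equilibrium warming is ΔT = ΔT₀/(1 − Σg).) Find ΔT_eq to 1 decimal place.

8.9 K

Total gain g = 0.55 + 0.0663 + 0.0387 = 0.655.
Amplification A = 1/(1 − 0.655) = 2.899.
ΔT = 3.07 × 2.899 = 8.9 K.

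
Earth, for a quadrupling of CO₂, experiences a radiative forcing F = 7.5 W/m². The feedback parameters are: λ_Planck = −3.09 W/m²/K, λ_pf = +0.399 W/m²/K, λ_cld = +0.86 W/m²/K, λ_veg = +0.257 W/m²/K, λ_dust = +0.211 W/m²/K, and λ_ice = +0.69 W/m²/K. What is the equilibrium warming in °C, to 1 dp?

11.1 °C

Net feedback parameter λ = (−3.09) + (+0.399) + (+0.86) + (+0.257) + (+0.211) + (+0.69) = -0.673 W/m²/K.
ΔT = −F/λ = −7.5/(-0.673) = 11.1 °C.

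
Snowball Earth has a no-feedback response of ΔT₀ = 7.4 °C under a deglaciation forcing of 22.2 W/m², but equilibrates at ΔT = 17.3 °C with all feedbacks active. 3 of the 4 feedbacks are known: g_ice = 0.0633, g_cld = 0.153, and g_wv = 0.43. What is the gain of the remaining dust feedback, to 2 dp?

Amplification A = ΔT/ΔT₀ = 17.3/7.4 = 2.338.
Total gain g = 1 − 1/A = 1 − 1/2.338 = 0.5723.
Known gains sum to 0.0633 + 0.153 + 0.43 = 0.6463.
g_dust = 0.5723 − 0.6463 = -0.07.

-0.07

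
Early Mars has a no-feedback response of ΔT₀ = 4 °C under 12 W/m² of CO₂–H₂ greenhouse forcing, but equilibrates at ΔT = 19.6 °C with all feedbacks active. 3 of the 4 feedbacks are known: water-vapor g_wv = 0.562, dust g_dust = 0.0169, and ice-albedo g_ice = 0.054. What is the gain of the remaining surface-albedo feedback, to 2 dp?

0.16

Amplification A = ΔT/ΔT₀ = 19.6/4 = 4.9.
Total gain g = 1 − 1/A = 1 − 1/4.9 = 0.7959.
Known gains sum to 0.562 + 0.0169 + 0.054 = 0.6329.
g_alb = 0.7959 − 0.6329 = 0.16.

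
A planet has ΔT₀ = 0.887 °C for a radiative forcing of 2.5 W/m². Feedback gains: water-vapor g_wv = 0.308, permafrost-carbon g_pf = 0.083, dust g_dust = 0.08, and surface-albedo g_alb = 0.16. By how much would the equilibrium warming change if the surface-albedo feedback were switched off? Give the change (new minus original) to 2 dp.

Original: g = 0.631, ΔT = 0.887/(1−0.631) = 2.4038 °C.
Without surface-albedo: g' = 0.471, ΔT' = 0.887/(1−0.471) = 1.6767 °C.
Change = 1.6767 − 2.4038 = -0.73 °C.

-0.73 °C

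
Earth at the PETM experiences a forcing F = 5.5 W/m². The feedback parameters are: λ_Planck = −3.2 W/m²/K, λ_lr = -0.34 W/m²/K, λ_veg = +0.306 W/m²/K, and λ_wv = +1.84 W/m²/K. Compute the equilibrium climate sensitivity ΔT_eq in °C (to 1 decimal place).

3.9 °C

Net feedback parameter λ = (−3.2) + (-0.34) + (+0.306) + (+1.84) = -1.394 W/m²/K.
ΔT = −F/λ = −5.5/(-1.394) = 3.9 °C.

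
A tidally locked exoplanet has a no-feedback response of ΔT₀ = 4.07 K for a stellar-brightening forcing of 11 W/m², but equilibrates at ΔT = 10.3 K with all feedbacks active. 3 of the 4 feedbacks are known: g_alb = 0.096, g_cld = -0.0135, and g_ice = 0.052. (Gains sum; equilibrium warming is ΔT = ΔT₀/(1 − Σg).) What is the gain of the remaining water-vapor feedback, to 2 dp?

0.47

Amplification A = ΔT/ΔT₀ = 10.3/4.07 = 2.531.
Total gain g = 1 − 1/A = 1 − 1/2.531 = 0.6049.
Known gains sum to 0.096 − 0.0135 + 0.052 = 0.1345.
g_wv = 0.6049 − 0.1345 = 0.47.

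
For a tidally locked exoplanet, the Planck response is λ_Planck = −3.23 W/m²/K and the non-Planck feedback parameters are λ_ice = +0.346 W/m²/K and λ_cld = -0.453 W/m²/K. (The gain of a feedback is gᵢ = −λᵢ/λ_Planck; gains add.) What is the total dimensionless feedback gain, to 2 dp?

Convert to gains: g_ice = 0.346/3.23 = 0.1071; g_cld = -0.453/3.23 = -0.1402.
Total gain g = -0.0331.

-0.03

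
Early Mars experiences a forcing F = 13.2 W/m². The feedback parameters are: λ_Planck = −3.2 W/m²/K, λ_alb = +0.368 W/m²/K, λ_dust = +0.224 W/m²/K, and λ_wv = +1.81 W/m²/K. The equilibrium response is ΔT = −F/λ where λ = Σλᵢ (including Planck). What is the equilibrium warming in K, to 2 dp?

16.54 K

Net feedback parameter λ = (−3.2) + (+0.368) + (+0.224) + (+1.81) = -0.798 W/m²/K.
ΔT = −F/λ = −13.2/(-0.798) = 16.54 K.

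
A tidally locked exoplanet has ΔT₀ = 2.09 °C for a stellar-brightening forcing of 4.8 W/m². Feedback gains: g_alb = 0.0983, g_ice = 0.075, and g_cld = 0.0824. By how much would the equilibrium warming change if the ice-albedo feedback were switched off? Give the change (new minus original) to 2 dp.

Original: g = 0.2557, ΔT = 2.09/(1−0.2557) = 2.8080 °C.
Without ice-albedo: g' = 0.1807, ΔT' = 2.09/(1−0.1807) = 2.5510 °C.
Change = 2.5510 − 2.8080 = -0.26 °C.

-0.26 °C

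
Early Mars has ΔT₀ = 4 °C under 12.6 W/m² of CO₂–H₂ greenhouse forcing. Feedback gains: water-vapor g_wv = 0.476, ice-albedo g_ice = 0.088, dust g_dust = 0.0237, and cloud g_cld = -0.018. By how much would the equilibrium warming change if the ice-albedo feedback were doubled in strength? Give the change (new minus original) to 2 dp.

2.39 °C

Original: g = 0.5697, ΔT = 4/(1−0.5697) = 9.2958 °C.
With doubled ice-albedo: g' = 0.6577, ΔT' = 4/(1−0.6577) = 11.6857 °C.
Change = 11.6857 − 9.2958 = 2.39 °C.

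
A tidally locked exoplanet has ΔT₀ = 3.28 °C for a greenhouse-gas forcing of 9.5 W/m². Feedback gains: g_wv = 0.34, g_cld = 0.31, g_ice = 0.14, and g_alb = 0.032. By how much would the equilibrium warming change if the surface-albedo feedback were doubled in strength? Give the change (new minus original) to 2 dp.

Original: g = 0.822, ΔT = 3.28/(1−0.822) = 18.4270 °C.
With doubled surface-albedo: g' = 0.854, ΔT' = 3.28/(1−0.854) = 22.4658 °C.
Change = 22.4658 − 18.4270 = 4.04 °C.

4.04 °C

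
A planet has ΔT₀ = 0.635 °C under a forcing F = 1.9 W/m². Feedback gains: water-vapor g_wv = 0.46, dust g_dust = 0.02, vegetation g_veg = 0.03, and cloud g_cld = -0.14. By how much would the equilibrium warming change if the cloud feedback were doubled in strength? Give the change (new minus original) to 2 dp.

-0.18 °C

Original: g = 0.37, ΔT = 0.635/(1−0.37) = 1.0079 °C.
With doubled cloud: g' = 0.23, ΔT' = 0.635/(1−0.23) = 0.8247 °C.
Change = 0.8247 − 1.0079 = -0.18 °C.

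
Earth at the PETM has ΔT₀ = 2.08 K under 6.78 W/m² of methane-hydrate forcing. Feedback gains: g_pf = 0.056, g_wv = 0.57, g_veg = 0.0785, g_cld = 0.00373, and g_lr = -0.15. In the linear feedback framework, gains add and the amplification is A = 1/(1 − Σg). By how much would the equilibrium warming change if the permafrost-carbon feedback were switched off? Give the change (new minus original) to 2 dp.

Original: g = 0.55823, ΔT = 2.08/(1−0.55823) = 4.7083 K.
Without permafrost-carbon: g' = 0.50223, ΔT' = 2.08/(1−0.50223) = 4.1786 K.
Change = 4.1786 − 4.7083 = -0.53 K.

-0.53 K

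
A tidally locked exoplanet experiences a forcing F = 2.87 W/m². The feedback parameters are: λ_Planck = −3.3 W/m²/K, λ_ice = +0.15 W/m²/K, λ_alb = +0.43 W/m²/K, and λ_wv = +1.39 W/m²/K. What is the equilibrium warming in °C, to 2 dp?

2.16 °C

Net feedback parameter λ = (−3.3) + (+0.15) + (+0.43) + (+1.39) = -1.33 W/m²/K.
ΔT = −F/λ = −2.87/(-1.33) = 2.16 °C.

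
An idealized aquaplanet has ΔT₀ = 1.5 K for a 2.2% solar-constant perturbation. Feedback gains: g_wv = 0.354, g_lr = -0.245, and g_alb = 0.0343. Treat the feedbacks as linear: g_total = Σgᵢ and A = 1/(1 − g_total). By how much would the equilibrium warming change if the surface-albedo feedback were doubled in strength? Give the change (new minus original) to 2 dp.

0.07 K

Original: g = 0.1433, ΔT = 1.5/(1−0.1433) = 1.7509 K.
With doubled surface-albedo: g' = 0.1776, ΔT' = 1.5/(1−0.1776) = 1.8239 K.
Change = 1.8239 − 1.7509 = 0.07 K.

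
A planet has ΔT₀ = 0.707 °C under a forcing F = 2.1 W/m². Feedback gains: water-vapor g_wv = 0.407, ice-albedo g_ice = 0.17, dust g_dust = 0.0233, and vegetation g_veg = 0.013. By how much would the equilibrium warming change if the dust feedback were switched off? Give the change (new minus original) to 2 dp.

-0.10 °C

Original: g = 0.6133, ΔT = 0.707/(1−0.6133) = 1.8283 °C.
Without dust: g' = 0.59, ΔT' = 0.707/(1−0.59) = 1.7244 °C.
Change = 1.7244 − 1.8283 = -0.10 °C.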